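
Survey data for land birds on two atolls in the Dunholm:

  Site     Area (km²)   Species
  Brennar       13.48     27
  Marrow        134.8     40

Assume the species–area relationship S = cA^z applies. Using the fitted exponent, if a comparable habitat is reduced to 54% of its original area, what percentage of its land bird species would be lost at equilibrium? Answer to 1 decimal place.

10.0%

z = ln(40/27) / ln(134.8/13.48) = 0.3930 / 2.3026 = 0.1707
S_new/S_old = (A_new/A_old)^z = 0.54^0.1707 = exp(0.1707 × -0.6162) = 0.9002
Fraction lost = 1 − 0.9002 = 0.09984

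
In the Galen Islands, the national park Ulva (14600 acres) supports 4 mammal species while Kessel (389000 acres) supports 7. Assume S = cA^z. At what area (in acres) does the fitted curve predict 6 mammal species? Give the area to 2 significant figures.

160000 acres

z = ln(7/4) / ln(389000/14600) = 0.5596 / 3.2826 = 0.1705
c = 4 / 14600^0.1705 = 4 / 5.128 = 0.78
A = (6/0.78)^(1/0.1705) ⇒ ln A = ln(7.692)/0.1705 = 11.9671
A = e^11.9671 ≈ 157492 acres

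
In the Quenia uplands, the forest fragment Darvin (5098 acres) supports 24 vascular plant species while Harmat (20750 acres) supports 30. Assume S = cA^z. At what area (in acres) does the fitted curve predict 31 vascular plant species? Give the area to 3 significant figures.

z = ln(30/24) / ln(20750/5098) = 0.2231 / 1.4037 = 0.1590
c = 24 / 5098^0.1590 = 24 / 3.885 = 6.178
A = (31/6.178)^(1/0.1590) ⇒ ln A = ln(5.018)/0.1590 = 10.1466
A = e^10.1466 ≈ 25503 acres

25500 acres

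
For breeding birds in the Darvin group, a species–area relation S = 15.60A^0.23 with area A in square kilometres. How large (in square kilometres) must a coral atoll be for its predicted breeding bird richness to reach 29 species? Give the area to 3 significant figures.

14.8 square kilometres

29 = 15.6 × A^0.23  ⇒  A^0.23 = 29/15.6 = 1.859
ln A = ln(1.859) / 0.23 = 0.6200 / 0.23 = 2.6958
A = e^2.6958 ≈ 14.82 square kilometres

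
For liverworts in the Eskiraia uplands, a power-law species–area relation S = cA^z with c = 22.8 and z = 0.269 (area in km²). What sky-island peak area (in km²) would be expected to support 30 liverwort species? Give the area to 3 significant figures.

30 = 22.8 × A^0.269  ⇒  A^0.269 = 30/22.8 = 1.316
ln A = ln(1.316) / 0.269 = 0.2744 / 0.269 = 1.0202
A = e^1.0202 ≈ 2.774 km²

2.77 km²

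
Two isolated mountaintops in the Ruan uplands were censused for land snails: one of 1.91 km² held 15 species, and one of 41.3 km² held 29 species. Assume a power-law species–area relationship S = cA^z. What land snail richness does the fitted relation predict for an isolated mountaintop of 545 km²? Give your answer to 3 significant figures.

z = ln(29/15) / ln(41.3/1.91) = 0.6592 / 3.0738 = 0.2145
c = 15 / 1.91^0.2145 = 15 / 1.149 = 13.06
S₃ = 13.06 × 545^0.2145 = 13.06 × 3.863 ≈ 50.43

50.4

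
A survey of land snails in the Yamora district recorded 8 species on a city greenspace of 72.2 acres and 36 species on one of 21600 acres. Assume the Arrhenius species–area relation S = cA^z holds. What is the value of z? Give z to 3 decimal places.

Taking logs: ln S = ln c + z ln A, so z = (ln S₂ − ln S₁)/(ln A₂ − ln A₁).
z = ln(36/8) / ln(21600/72.2) = ln(4.5) / ln(299.2) = 1.5041 / 5.7010 = 0.2638

0.264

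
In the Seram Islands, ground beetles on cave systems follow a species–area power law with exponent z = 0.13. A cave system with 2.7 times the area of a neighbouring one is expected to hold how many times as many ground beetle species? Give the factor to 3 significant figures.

S₂/S₁ = (A₂/A₁)^z = 2.7^0.13
ln(S₂/S₁) = 0.13 × ln 2.7 = 0.13 × 0.9933 = 0.1291
S₂/S₁ = e^0.1291 ≈ 1.138

1.14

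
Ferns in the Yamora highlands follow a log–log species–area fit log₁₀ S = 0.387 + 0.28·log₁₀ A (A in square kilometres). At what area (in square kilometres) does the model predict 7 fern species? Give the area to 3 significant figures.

7 = 2.438 × A^0.28  ⇒  A^0.28 = 7/2.438 = 2.871
ln A = ln(2.871) / 0.28 = 1.0548 / 0.28 = 3.7672
A = e^3.7672 ≈ 43.26 square kilometres

43.3 square kilometres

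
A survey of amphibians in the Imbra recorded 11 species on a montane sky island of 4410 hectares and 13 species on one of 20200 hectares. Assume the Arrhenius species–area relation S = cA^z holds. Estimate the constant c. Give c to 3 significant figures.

4.38

z = ln(S₂/S₁) / ln(A₂/A₁) = ln(13/11) / ln(20200/4410) = 0.1671 / 1.5218 = 0.1098
c = S₁ / A₁^z = 11 / 4410^0.1098 = 11 / 2.512 = 4.379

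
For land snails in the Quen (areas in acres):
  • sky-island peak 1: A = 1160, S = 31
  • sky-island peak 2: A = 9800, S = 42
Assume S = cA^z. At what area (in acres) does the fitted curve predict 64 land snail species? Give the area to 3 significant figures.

z = ln(42/31) / ln(9800/1160) = 0.3037 / 2.1340 = 0.1423
c = 31 / 1160^0.1423 = 31 / 2.73 = 11.36
A = (64/11.36)^(1/0.1423) ⇒ ln A = ln(5.635)/0.1423 = 12.1500
A = e^12.1500 ≈ 189091 acres

189000 acres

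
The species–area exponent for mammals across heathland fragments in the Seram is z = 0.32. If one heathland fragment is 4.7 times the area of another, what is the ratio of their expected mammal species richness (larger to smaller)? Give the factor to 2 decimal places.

1.64

S₂/S₁ = (A₂/A₁)^z = 4.7^0.32
ln(S₂/S₁) = 0.32 × ln 4.7 = 0.32 × 1.5476 = 0.4952
S₂/S₁ = e^0.4952 ≈ 1.641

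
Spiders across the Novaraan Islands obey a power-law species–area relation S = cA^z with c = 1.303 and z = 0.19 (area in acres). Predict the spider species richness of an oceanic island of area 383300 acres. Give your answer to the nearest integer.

S = 1.303 × 383300^0.19 = 1.303 × 11.5 ≈ 14.99

15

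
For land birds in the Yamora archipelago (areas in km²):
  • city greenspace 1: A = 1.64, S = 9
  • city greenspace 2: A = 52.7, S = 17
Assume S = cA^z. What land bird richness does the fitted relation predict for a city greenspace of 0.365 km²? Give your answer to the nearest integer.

z = ln(17/9) / ln(52.7/1.64) = 0.6360 / 3.4699 = 0.1833
c = 9 / 1.64^0.1833 = 9 / 1.095 = 8.22
S₃ = 8.22 × 0.365^0.1833 = 8.22 × 0.8313 ≈ 6.833

7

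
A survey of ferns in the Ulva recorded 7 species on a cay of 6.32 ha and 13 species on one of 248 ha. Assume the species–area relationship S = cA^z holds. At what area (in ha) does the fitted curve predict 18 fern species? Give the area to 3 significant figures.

z = ln(13/7) / ln(248/6.32) = 0.6190 / 3.6697 = 0.1687
c = 7 / 6.32^0.1687 = 7 / 1.365 = 5.129
A = (18/5.129)^(1/0.1687) ⇒ ln A = ln(3.51)/0.1687 = 7.4426
A = e^7.4426 ≈ 1707 ha

1710 ha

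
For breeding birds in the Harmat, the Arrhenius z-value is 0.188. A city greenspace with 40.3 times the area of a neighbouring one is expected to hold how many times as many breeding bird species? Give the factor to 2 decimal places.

S₂/S₁ = (A₂/A₁)^z = 40.3^0.188
ln(S₂/S₁) = 0.188 × ln 40.3 = 0.188 × 3.6964 = 0.6949
S₂/S₁ = e^0.6949 ≈ 2.004

2.00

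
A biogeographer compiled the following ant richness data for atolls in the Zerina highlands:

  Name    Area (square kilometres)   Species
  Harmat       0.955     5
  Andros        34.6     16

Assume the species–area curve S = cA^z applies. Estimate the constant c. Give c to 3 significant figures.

z = ln(S₂/S₁) / ln(A₂/A₁) = ln(16/5) / ln(34.6/0.955) = 1.1632 / 3.5899 = 0.3240
c = S₁ / A₁^z = 5 / 0.955^0.3240 = 5 / 0.9852 = 5.075

5.08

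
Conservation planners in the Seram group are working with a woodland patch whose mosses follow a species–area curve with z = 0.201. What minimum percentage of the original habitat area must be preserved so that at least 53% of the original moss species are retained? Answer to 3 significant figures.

Need (A_new/A_old)^0.201 = 0.53, so A_new/A_old = 0.53^(1/0.201) = 0.53^4.975
ln(A_new/A_old) = ln 0.53 / 0.201 = -0.6349 / 0.201 = -3.1586
A_new/A_old = e^-3.1586 ≈ 0.04249

4.25%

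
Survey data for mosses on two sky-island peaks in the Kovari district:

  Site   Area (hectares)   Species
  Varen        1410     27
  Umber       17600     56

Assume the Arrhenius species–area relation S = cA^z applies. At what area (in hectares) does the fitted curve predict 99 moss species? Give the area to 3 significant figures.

z = ln(56/27) / ln(17600/1410) = 0.7295 / 2.5243 = 0.2890
c = 27 / 1410^0.2890 = 27 / 8.13 = 3.321
A = (99/3.321)^(1/0.2890) ⇒ ln A = ln(29.81)/0.2890 = 11.7472
A = e^11.7472 ≈ 126399 hectares

126000 hectares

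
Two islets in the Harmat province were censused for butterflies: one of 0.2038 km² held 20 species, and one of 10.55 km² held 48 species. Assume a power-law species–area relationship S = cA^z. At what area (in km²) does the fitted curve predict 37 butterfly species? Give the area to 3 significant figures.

z = ln(48/20) / ln(10.55/0.2038) = 0.8755 / 3.9467 = 0.2218
c = 20 / 0.2038^0.2218 = 20 / 0.7027 = 28.46
A = (37/28.46)^(1/0.2218) ⇒ ln A = ln(1.3)/0.2218 = 1.1827
A = e^1.1827 ≈ 3.263 km²

3.26 km²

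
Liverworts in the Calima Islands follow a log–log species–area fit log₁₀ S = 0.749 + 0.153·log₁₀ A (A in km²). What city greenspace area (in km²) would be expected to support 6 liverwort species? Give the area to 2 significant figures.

1.6 km²

6 = 5.61 × A^0.153  ⇒  A^0.153 = 6/5.61 = 1.069
ln A = ln(1.069) / 0.153 = 0.0671 / 0.153 = 0.4387
A = e^0.4387 ≈ 1.551 km²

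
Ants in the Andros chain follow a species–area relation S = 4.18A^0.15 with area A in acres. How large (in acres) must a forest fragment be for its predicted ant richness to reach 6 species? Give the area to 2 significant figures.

11 acres

6 = 4.18 × A^0.15  ⇒  A^0.15 = 6/4.18 = 1.435
ln A = ln(1.435) / 0.15 = 0.3614 / 0.15 = 2.4097
A = e^2.4097 ≈ 11.13 acres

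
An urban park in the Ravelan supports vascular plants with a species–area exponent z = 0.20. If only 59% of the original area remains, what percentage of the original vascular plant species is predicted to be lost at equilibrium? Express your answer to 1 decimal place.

10.0%

S_new/S_old = (A_new/A_old)^z = 0.59^0.2
= exp(0.2 × ln 0.59) = exp(0.2 × -0.5276) = exp(-0.1055) ≈ 0.8999
Fraction lost = 1 − 0.8999 = 0.1001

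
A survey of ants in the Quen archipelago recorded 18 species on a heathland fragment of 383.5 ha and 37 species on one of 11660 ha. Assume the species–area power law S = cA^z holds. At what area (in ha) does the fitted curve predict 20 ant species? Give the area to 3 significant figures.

z = ln(37/18) / ln(11660/383.5) = 0.7205 / 3.4146 = 0.2110
c = 18 / 383.5^0.2110 = 18 / 3.509 = 5.129
A = (20/5.129)^(1/0.2110) ⇒ ln A = ln(3.899)/0.2110 = 6.4486
A = e^6.4486 ≈ 631.8 ha

632 ha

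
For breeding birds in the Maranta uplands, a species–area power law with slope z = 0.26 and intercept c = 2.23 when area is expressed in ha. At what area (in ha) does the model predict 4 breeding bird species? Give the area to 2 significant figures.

4 = 2.23 × A^0.26  ⇒  A^0.26 = 4/2.23 = 1.794
ln A = ln(1.794) / 0.26 = 0.5843 / 0.26 = 2.2473
A = e^2.2473 ≈ 9.462 ha

9.5 ha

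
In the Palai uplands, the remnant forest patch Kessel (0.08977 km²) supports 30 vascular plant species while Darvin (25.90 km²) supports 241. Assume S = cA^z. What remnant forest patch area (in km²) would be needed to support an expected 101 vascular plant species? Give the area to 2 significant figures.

2.4 km²

z = ln(241/30) / ln(25.9/0.08977) = 2.0836 / 5.6647 = 0.3678
c = 30 / 0.08977^0.3678 = 30 / 0.412 = 72.81
A = (101/72.81)^(1/0.3678) ⇒ ln A = ln(1.387)/0.3678 = 0.8898
A = e^0.8898 ≈ 2.435 km²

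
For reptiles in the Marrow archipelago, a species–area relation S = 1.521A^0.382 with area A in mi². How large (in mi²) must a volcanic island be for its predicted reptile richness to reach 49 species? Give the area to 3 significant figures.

49 = 1.521 × A^0.382  ⇒  A^0.382 = 49/1.521 = 32.22
ln A = ln(32.22) / 0.382 = 3.4725 / 0.382 = 9.0902
A = e^9.0902 ≈ 8868 mi²

8870 mi²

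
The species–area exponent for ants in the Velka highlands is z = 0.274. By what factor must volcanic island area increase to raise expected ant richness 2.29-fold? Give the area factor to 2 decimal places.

20.57

(A₂/A₁)^0.274 = 2.29, so A₂/A₁ = 2.29^(1/0.274) = 2.29^3.65
ln(A₂/A₁) = ln 2.29 / 0.274 = 0.8286 / 0.274 = 3.0239
A₂/A₁ = e^3.0239 ≈ 20.57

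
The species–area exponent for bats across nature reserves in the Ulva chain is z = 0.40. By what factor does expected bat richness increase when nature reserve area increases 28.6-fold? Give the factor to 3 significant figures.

3.82

S₂/S₁ = (A₂/A₁)^z = 28.6^0.4
ln(S₂/S₁) = 0.4 × ln 28.6 = 0.4 × 3.3534 = 1.3414
S₂/S₁ = e^1.3414 ≈ 3.824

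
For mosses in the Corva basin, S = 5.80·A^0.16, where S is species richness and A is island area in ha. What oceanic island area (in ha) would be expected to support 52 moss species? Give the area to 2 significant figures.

900000 ha

52 = 5.8 × A^0.16  ⇒  A^0.16 = 52/5.8 = 8.966
ln A = ln(8.966) / 0.16 = 2.1934 / 0.16 = 13.7087
A = e^13.7087 ≈ 898661 ha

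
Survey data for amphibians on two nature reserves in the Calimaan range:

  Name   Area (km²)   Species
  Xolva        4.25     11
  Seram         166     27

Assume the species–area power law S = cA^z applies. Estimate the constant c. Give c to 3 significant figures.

z = ln(S₂/S₁) / ln(A₂/A₁) = ln(27/11) / ln(166/4.25) = 0.8979 / 3.6651 = 0.2450
c = S₁ / A₁^z = 11 / 4.25^0.2450 = 11 / 1.425 = 7.717

7.72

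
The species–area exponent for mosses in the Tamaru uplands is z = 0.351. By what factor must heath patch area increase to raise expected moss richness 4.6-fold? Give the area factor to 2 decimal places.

(A₂/A₁)^0.351 = 4.6, so A₂/A₁ = 4.6^(1/0.351) = 4.6^2.849
ln(A₂/A₁) = ln 4.6 / 0.351 = 1.5261 / 0.351 = 4.3477
A₂/A₁ = e^4.3477 ≈ 77.3

77.30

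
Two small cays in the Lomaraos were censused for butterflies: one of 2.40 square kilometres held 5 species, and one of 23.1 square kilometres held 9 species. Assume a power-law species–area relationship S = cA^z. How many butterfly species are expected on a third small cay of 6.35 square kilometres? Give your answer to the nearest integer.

z = ln(9/5) / ln(23.1/2.4) = 0.5878 / 2.2644 = 0.2596
c = 5 / 2.4^0.2596 = 5 / 1.255 = 3.984
S₃ = 3.984 × 6.35^0.2596 = 3.984 × 1.616 ≈ 6.437

6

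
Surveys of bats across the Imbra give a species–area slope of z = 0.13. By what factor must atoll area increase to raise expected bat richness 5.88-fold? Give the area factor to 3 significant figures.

828000

(A₂/A₁)^0.13 = 5.88, so A₂/A₁ = 5.88^(1/0.13) = 5.88^7.692
ln(A₂/A₁) = ln 5.88 / 0.13 = 1.7716 / 0.13 = 13.6274
A₂/A₁ = e^13.6274 ≈ 828490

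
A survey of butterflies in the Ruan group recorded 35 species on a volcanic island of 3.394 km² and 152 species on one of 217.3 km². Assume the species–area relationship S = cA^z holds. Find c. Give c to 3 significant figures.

22.7

z = ln(S₂/S₁) / ln(A₂/A₁) = ln(152/35) / ln(217.3/3.394) = 1.4685 / 4.1593 = 0.3531
c = S₁ / A₁^z = 35 / 3.394^0.3531 = 35 / 1.54 = 22.73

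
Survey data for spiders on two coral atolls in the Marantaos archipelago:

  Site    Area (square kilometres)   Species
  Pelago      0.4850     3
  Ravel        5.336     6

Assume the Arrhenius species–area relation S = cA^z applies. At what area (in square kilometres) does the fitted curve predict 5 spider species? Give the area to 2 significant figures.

z = ln(6/3) / ln(5.336/0.485) = 0.6931 / 2.3981 = 0.2890
c = 3 / 0.485^0.2890 = 3 / 0.8113 = 3.698
A = (5/3.698)^(1/0.2890) ⇒ ln A = ln(1.352)/0.2890 = 1.0437
A = e^1.0437 ≈ 2.84 square kilometres

2.8 square kilometres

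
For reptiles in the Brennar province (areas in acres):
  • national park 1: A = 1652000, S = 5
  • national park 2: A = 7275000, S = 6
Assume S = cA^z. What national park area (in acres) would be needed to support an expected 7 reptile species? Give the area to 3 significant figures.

z = ln(6/5) / ln(7275000/1652000) = 0.1823 / 1.4825 = 0.1230
c = 5 / 1652000^0.1230 = 5 / 5.817 = 0.8595
A = (7/0.8595)^(1/0.1230) ⇒ ln A = ln(8.144)/0.1230 = 17.0534
A = e^17.0534 ≈ 25478717 acres

25500000 acres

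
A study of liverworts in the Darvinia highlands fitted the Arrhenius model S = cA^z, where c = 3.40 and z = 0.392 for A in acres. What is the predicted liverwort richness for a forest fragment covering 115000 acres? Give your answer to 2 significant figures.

330

S = 3.4 × 115000^0.392 = 3.4 × 96.34 ≈ 327.5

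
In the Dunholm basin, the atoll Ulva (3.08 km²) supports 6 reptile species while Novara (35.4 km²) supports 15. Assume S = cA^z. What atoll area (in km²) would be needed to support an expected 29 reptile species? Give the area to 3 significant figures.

z = ln(15/6) / ln(35.4/3.08) = 0.9163 / 2.4418 = 0.3753
c = 6 / 3.08^0.3753 = 6 / 1.525 = 3.934
A = (29/3.934)^(1/0.3753) ⇒ ln A = ln(7.372)/0.3753 = 5.3235
A = e^5.3235 ≈ 205.1 km²

205 km²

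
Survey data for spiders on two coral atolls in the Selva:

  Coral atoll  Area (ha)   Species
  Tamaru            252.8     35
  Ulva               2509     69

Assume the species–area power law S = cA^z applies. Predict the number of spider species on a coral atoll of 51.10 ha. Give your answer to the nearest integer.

z = ln(69/35) / ln(2509/252.8) = 0.6788 / 2.2950 = 0.2958
c = 35 / 252.8^0.2958 = 35 / 5.136 = 6.815
S₃ = 6.815 × 51.1^0.2958 = 6.815 × 3.201 ≈ 21.81

22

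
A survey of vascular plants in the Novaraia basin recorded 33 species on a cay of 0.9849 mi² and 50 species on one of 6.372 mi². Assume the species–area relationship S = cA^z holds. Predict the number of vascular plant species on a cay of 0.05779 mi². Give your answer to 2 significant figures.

18

z = ln(50/33) / ln(6.372/0.9849) = 0.4155 / 1.8671 = 0.2225
c = 33 / 0.9849^0.2225 = 33 / 0.9966 = 33.11
S₃ = 33.11 × 0.05779^0.2225 = 33.11 × 0.5302 ≈ 17.56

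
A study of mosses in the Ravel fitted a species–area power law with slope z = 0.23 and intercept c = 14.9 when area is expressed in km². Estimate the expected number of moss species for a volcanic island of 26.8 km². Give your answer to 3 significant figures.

S = 14.9 × 26.8^0.23
ln S = ln 14.9 + 0.23 × ln 26.8 = 2.7014 + 0.23 × 3.2884 = 3.4577
S = e^3.4577 ≈ 31.74

31.7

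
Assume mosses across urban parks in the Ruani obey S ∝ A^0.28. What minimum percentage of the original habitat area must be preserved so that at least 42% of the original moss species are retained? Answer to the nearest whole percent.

Need (A_new/A_old)^0.28 = 0.42, so A_new/A_old = 0.42^(1/0.28) = 0.42^3.571
ln(A_new/A_old) = ln 0.42 / 0.28 = -0.8675 / 0.28 = -3.0982
A_new/A_old = e^-3.0982 ≈ 0.04513

5%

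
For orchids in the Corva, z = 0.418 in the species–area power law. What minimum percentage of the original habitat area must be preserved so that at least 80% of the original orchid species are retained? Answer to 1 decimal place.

Need (A_new/A_old)^0.418 = 0.8, so A_new/A_old = 0.8^(1/0.418) = 0.8^2.392
ln(A_new/A_old) = ln 0.8 / 0.418 = -0.2231 / 0.418 = -0.5338
A_new/A_old = e^-0.5338 ≈ 0.5864

58.6%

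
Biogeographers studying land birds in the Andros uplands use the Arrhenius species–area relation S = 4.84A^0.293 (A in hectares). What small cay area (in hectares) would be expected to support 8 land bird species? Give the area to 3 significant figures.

8 = 4.84 × A^0.293  ⇒  A^0.293 = 8/4.84 = 1.653
ln A = ln(1.653) / 0.293 = 0.5025 / 0.293 = 1.7151
A = e^1.7151 ≈ 5.557 hectares

5.56 hectares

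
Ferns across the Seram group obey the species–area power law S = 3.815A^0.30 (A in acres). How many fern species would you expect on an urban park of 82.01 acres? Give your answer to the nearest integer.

S = 3.815 × 82.01^0.3
ln S = ln 3.815 + 0.3 × ln 82.01 = 1.3389 + 0.3 × 4.4068 = 2.6610
S = e^2.6610 ≈ 14.31

14 species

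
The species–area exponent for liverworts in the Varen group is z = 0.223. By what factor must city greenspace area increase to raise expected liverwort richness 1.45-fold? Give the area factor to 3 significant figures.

5.29

(A₂/A₁)^0.223 = 1.45, so A₂/A₁ = 1.45^(1/0.223) = 1.45^4.484
ln(A₂/A₁) = ln 1.45 / 0.223 = 0.3716 / 0.223 = 1.6662
A₂/A₁ = e^1.6662 ≈ 5.292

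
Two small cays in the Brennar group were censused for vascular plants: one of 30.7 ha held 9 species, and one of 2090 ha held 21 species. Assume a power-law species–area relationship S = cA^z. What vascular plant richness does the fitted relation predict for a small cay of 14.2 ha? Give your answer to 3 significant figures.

7.71

z = ln(21/9) / ln(2090/30.7) = 0.8473 / 4.2207 = 0.2008
c = 9 / 30.7^0.2008 = 9 / 1.989 = 4.526
S₃ = 4.526 × 14.2^0.2008 = 4.526 × 1.703 ≈ 7.709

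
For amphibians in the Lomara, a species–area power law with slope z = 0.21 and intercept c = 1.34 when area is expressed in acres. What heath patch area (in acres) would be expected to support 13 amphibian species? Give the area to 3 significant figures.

50000 acres

13 = 1.34 × A^0.21  ⇒  A^0.21 = 13/1.34 = 9.701
ln A = ln(9.701) / 0.21 = 2.2723 / 0.21 = 10.8204
A = e^10.8204 ≈ 50030 acres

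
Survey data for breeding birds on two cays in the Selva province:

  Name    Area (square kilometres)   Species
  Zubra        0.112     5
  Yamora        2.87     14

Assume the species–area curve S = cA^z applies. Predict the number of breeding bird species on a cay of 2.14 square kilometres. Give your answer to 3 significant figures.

z = ln(14/5) / ln(2.87/0.112) = 1.0296 / 3.2436 = 0.3174
c = 5 / 0.112^0.3174 = 5 / 0.4991 = 10.02
S₃ = 10.02 × 2.14^0.3174 = 10.02 × 1.273 ≈ 12.75

12.8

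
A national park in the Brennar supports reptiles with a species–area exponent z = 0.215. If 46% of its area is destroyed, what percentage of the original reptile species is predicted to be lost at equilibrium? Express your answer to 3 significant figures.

S_new/S_old = (A_new/A_old)^z = 0.54^0.215
= exp(0.215 × ln 0.54) = exp(0.215 × -0.6162) = exp(-0.1325) ≈ 0.8759
Fraction lost = 1 − 0.8759 = 0.1241

12.4%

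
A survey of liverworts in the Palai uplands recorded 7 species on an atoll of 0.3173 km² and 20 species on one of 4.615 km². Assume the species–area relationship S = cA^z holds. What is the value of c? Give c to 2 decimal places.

10.98

z = ln(S₂/S₁) / ln(A₂/A₁) = ln(20/7) / ln(4.615/0.3173) = 1.0498 / 2.6772 = 0.3921
c = S₁ / A₁^z = 7 / 0.3173^0.3921 = 7 / 0.6375 = 10.98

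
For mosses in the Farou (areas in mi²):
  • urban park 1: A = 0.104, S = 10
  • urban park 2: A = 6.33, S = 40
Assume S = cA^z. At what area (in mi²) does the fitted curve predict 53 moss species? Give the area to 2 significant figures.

15 mi²

z = ln(40/10) / ln(6.33/0.104) = 1.3863 / 4.1087 = 0.3374
c = 10 / 0.104^0.3374 = 10 / 0.466 = 21.46
A = (53/21.46)^(1/0.3374) ⇒ ln A = ln(2.47)/0.3374 = 2.6793
A = e^2.6793 ≈ 14.58 mi²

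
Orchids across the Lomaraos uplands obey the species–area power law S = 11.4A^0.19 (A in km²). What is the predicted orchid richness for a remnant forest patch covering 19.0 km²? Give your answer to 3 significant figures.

S = 11.4 × 19^0.19 = 11.4 × 1.75 ≈ 19.95

19.9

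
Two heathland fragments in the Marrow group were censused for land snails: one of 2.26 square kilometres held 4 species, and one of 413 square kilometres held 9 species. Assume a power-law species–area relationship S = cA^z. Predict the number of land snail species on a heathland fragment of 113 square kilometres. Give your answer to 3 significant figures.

z = ln(9/4) / ln(413/2.26) = 0.8109 / 5.2081 = 0.1557
c = 4 / 2.26^0.1557 = 4 / 1.135 = 3.523
S₃ = 3.523 × 113^0.1557 = 3.523 × 2.088 ≈ 7.355

7.36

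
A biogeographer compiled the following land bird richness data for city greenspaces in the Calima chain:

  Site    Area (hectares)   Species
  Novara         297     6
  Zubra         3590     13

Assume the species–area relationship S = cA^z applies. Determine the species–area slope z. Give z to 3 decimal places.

0.310

Taking logs: ln S = ln c + z ln A, so z = (ln S₂ − ln S₁)/(ln A₂ − ln A₁).
z = ln(13/6) / ln(3590/297) = ln(2.167) / ln(12.09) = 0.7732 / 2.4922 = 0.3102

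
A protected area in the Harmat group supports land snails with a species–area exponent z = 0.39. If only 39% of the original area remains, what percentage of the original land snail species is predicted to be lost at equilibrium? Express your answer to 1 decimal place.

30.7%

S_new/S_old = (A_new/A_old)^z = 0.39^0.39
= exp(0.39 × ln 0.39) = exp(0.39 × -0.9416) = exp(-0.3672) ≈ 0.6927
Fraction lost = 1 − 0.6927 = 0.3073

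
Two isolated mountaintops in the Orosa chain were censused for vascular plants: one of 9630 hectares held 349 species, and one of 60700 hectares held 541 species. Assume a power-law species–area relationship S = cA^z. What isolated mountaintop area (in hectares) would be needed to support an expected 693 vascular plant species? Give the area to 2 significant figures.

170000 hectares

z = ln(541/349) / ln(60700/9630) = 0.4383 / 1.8411 = 0.2381
c = 349 / 9630^0.2381 = 349 / 8.881 = 39.3
A = (693/39.3)^(1/0.2381) ⇒ ln A = ln(17.64)/0.2381 = 12.0537
A = e^12.0537 ≈ 171728 hectares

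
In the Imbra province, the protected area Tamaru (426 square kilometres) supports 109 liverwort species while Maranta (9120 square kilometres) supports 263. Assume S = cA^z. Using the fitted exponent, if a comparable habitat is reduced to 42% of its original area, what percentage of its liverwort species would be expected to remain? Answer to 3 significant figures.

z = ln(263/109) / ln(9120/426) = 0.8808 / 3.0638 = 0.2875
S_new/S_old = (A_new/A_old)^z = 0.42^0.2875 = exp(0.2875 × -0.8675) = 0.7793

77.9%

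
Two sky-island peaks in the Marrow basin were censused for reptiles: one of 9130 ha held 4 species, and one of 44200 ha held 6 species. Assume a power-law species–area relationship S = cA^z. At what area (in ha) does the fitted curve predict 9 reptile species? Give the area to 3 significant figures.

214000 ha

z = ln(6/4) / ln(44200/9130) = 0.4055 / 1.5772 = 0.2571
c = 4 / 9130^0.2571 = 4 / 10.43 = 0.3836
A = (9/0.3836)^(1/0.2571) ⇒ ln A = ln(23.46)/0.2571 = 12.2736
A = e^12.2736 ≈ 213980 ha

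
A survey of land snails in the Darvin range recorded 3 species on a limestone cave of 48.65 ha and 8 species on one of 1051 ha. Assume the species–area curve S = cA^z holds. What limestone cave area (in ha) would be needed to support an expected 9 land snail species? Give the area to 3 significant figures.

z = ln(8/3) / ln(1051/48.65) = 0.9808 / 3.0728 = 0.3192
c = 3 / 48.65^0.3192 = 3 / 3.455 = 0.8682
A = (9/0.8682)^(1/0.3192) ⇒ ln A = ln(10.37)/0.3192 = 7.3265
A = e^7.3265 ≈ 1520 ha

1520 ha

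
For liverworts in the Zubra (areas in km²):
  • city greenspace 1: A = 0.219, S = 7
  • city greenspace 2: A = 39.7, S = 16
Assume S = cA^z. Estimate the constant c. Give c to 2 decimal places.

8.91

z = ln(S₂/S₁) / ln(A₂/A₁) = ln(16/7) / ln(39.7/0.219) = 0.8267 / 5.2000 = 0.1590
c = S₁ / A₁^z = 7 / 0.219^0.1590 = 7 / 0.7855 = 8.912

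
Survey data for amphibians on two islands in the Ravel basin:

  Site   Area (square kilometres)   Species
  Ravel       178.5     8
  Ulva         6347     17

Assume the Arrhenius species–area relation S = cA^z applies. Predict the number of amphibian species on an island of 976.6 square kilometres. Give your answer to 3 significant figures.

11.5

z = ln(17/8) / ln(6347/178.5) = 0.7538 / 3.5711 = 0.2111
c = 8 / 178.5^0.2111 = 8 / 2.987 = 2.678
S₃ = 2.678 × 976.6^0.2111 = 2.678 × 4.276 ≈ 11.45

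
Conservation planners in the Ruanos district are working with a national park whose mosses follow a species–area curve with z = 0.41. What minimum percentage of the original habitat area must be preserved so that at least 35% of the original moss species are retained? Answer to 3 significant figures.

7.73%

Need (A_new/A_old)^0.41 = 0.35, so A_new/A_old = 0.35^(1/0.41) = 0.35^2.439
ln(A_new/A_old) = ln 0.35 / 0.41 = -1.0498 / 0.41 = -2.5605
A_new/A_old = e^-2.5605 ≈ 0.07726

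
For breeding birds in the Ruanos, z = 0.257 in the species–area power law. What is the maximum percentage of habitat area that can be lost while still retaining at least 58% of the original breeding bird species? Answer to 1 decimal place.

88.0%

Need (A_new/A_old)^0.257 = 0.58, so A_new/A_old = 0.58^(1/0.257) = 0.58^3.891
ln(A_new/A_old) = ln 0.58 / 0.257 = -0.5447 / 0.257 = -2.1196
A_new/A_old = e^-2.1196 ≈ 0.1201
Fraction that can be lost = 1 − 0.1201 = 0.8799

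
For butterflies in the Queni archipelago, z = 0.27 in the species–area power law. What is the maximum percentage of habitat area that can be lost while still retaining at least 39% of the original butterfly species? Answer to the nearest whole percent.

Need (A_new/A_old)^0.27 = 0.39, so A_new/A_old = 0.39^(1/0.27) = 0.39^3.704
ln(A_new/A_old) = ln 0.39 / 0.27 = -0.9416 / 0.27 = -3.4874
A_new/A_old = e^-3.4874 ≈ 0.03058
Fraction that can be lost = 1 − 0.03058 = 0.9694

97%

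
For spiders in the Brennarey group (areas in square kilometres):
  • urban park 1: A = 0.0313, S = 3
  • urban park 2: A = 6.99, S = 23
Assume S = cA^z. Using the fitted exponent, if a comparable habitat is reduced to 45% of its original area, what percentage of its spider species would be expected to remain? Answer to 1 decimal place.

74.0%

z = ln(23/3) / ln(6.99/0.0313) = 2.0369 / 5.4086 = 0.3766
S_new/S_old = (A_new/A_old)^z = 0.45^0.3766 = exp(0.3766 × -0.7985) = 0.7403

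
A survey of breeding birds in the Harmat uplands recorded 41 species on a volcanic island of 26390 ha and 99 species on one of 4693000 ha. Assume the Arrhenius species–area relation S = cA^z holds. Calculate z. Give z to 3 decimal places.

Taking logs: ln S = ln c + z ln A, so z = (ln S₂ − ln S₁)/(ln A₂ − ln A₁).
z = ln(99/41) / ln(4693000/26390) = ln(2.415) / ln(177.8) = 0.8815 / 5.1808 = 0.1702

0.170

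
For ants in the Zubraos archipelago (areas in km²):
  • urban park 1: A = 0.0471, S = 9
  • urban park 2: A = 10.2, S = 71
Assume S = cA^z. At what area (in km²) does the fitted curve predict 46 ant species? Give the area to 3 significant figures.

z = ln(71/9) / ln(10.2/0.0471) = 2.0655 / 5.3779 = 0.3841
c = 9 / 0.0471^0.3841 = 9 / 0.3093 = 29.1
A = (46/29.1)^(1/0.3841) ⇒ ln A = ln(1.581)/0.3841 = 1.1923
A = e^1.1923 ≈ 3.295 km²

3.29 km²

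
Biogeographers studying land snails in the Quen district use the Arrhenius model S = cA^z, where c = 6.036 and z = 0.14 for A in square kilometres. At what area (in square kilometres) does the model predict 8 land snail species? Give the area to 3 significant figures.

8 = 6.036 × A^0.14  ⇒  A^0.14 = 8/6.036 = 1.325
ln A = ln(1.325) / 0.14 = 0.2817 / 0.14 = 2.0121
A = e^2.0121 ≈ 7.479 square kilometres

7.48 square kilometres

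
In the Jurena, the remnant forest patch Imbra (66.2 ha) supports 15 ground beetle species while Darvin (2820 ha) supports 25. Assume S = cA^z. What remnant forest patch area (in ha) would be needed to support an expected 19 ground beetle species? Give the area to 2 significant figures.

z = ln(25/15) / ln(2820/66.2) = 0.5108 / 3.7518 = 0.1362
c = 15 / 66.2^0.1362 = 15 / 1.77 = 8.476
A = (19/8.476)^(1/0.1362) ⇒ ln A = ln(2.242)/0.1362 = 5.9289
A = e^5.9289 ≈ 375.7 ha

380 ha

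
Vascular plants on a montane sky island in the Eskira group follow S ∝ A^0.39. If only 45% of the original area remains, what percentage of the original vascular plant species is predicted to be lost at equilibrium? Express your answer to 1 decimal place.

S_new/S_old = (A_new/A_old)^z = 0.45^0.39
= exp(0.39 × ln 0.45) = exp(0.39 × -0.7985) = exp(-0.3114) ≈ 0.7324
Fraction lost = 1 − 0.7324 = 0.2676

26.8%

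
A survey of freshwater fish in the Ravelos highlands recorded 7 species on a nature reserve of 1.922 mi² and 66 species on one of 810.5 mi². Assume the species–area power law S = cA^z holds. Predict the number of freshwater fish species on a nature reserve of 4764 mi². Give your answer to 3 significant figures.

127

z = ln(66/7) / ln(810.5/1.922) = 2.2437 / 6.0443 = 0.3712
c = 7 / 1.922^0.3712 = 7 / 1.274 = 5.492
S₃ = 5.492 × 4764^0.3712 = 5.492 × 23.19 ≈ 127.4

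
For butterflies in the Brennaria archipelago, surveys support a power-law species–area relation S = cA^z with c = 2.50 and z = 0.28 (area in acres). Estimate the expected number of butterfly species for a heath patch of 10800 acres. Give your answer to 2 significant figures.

34

S = 2.5 × 10800^0.28
ln S = ln 2.5 + 0.28 × ln 10800 = 0.9163 + 0.28 × 9.2873 = 3.5167
S = e^3.5167 ≈ 33.67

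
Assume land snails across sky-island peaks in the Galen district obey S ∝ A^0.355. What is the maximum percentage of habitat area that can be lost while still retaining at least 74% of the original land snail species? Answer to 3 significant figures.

Need (A_new/A_old)^0.355 = 0.74, so A_new/A_old = 0.74^(1/0.355) = 0.74^2.817
ln(A_new/A_old) = ln 0.74 / 0.355 = -0.3011 / 0.355 = -0.8482
A_new/A_old = e^-0.8482 ≈ 0.4282
Fraction that can be lost = 1 − 0.4282 = 0.5718

57.2%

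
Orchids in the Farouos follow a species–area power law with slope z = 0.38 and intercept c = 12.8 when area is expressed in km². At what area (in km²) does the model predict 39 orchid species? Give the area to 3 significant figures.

18.8 km²

39 = 12.8 × A^0.38  ⇒  A^0.38 = 39/12.8 = 3.047
ln A = ln(3.047) / 0.38 = 1.1141 / 0.38 = 2.9319
A = e^2.9319 ≈ 18.76 km²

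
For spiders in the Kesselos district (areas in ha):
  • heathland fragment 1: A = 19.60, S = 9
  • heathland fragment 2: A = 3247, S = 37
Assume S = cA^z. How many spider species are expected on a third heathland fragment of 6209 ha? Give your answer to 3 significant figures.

z = ln(37/9) / ln(3247/19.6) = 1.4137 / 5.1100 = 0.2767
c = 9 / 19.6^0.2767 = 9 / 2.278 = 3.951
S₃ = 3.951 × 6209^0.2767 = 3.951 × 11.2 ≈ 44.27

44.3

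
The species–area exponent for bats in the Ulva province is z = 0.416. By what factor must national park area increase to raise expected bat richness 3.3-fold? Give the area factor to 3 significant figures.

17.6

(A₂/A₁)^0.416 = 3.3, so A₂/A₁ = 3.3^(1/0.416) = 3.3^2.404
ln(A₂/A₁) = ln 3.3 / 0.416 = 1.1939 / 0.416 = 2.8700
A₂/A₁ = e^2.8700 ≈ 17.64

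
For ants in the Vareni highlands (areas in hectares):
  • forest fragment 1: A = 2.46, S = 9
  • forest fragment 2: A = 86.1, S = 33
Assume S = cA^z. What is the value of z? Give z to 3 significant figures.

Taking logs: ln S = ln c + z ln A, so z = (ln S₂ − ln S₁)/(ln A₂ − ln A₁).
z = ln(33/9) / ln(86.1/2.46) = ln(3.667) / ln(35) = 1.2993 / 3.5553 = 0.3654

0.365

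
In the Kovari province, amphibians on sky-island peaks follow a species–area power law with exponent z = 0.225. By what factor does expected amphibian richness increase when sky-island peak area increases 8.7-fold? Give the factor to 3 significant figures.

1.63

S₂/S₁ = (A₂/A₁)^z = 8.7^0.225
ln(S₂/S₁) = 0.225 × ln 8.7 = 0.225 × 2.1633 = 0.4867
S₂/S₁ = e^0.4867 ≈ 1.627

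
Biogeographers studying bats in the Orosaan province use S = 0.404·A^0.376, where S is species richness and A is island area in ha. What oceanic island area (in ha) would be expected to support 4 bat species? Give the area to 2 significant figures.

4 = 0.404 × A^0.376  ⇒  A^0.376 = 4/0.404 = 9.901
ln A = ln(9.901) / 0.376 = 2.2926 / 0.376 = 6.0974
A = e^6.0974 ≈ 444.7 ha

440 ha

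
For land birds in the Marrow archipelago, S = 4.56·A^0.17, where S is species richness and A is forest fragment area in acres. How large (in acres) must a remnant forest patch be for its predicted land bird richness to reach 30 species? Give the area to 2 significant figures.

30 = 4.56 × A^0.17  ⇒  A^0.17 = 30/4.56 = 6.579
ln A = ln(6.579) / 0.17 = 1.8839 / 0.17 = 11.0816
A = e^11.0816 ≈ 64966 acres

65000 acres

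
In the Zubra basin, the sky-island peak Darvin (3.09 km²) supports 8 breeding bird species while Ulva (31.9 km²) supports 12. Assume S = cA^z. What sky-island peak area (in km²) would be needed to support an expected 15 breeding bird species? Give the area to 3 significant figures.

z = ln(12/8) / ln(31.9/3.09) = 0.4055 / 2.3344 = 0.1737
c = 8 / 3.09^0.1737 = 8 / 1.216 = 6.576
A = (15/6.576)^(1/0.1737) ⇒ ln A = ln(2.281)/0.1737 = 4.7473
A = e^4.7473 ≈ 115.3 km²

115 km²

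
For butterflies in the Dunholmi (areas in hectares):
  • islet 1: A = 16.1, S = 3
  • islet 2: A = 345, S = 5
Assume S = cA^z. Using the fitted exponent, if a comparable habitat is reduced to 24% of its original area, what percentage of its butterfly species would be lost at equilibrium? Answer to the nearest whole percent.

21%

z = ln(5/3) / ln(345/16.1) = 0.5108 / 3.0647 = 0.1667
S_new/S_old = (A_new/A_old)^z = 0.24^0.1667 = exp(0.1667 × -1.4271) = 0.7883
Fraction lost = 1 − 0.7883 = 0.2117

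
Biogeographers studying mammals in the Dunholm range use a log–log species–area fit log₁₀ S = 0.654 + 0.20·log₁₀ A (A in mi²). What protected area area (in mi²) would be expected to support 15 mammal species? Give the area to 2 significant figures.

15 = 4.508 × A^0.2  ⇒  A^0.2 = 15/4.508 = 3.327
ln A = ln(3.327) / 0.2 = 1.2022 / 0.2 = 6.0108
A = e^6.0108 ≈ 407.8 mi²

410 mi²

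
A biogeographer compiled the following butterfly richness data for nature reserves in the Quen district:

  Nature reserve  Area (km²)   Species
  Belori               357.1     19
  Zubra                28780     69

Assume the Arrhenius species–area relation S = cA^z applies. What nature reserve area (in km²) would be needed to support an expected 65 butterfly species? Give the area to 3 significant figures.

z = ln(69/19) / ln(28780/357.1) = 1.2897 / 4.3894 = 0.2938
c = 19 / 357.1^0.2938 = 19 / 5.624 = 3.378
A = (65/3.378)^(1/0.2938) ⇒ ln A = ln(19.24)/0.2938 = 10.0642
A = e^10.0642 ≈ 23486 km²

23500 km²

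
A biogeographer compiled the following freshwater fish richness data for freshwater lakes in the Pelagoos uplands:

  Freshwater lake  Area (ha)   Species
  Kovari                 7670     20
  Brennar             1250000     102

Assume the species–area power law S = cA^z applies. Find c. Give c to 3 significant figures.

1.14

z = ln(S₂/S₁) / ln(A₂/A₁) = ln(102/20) / ln(1250000/7670) = 1.6292 / 5.0936 = 0.3199
c = S₁ / A₁^z = 20 / 7670^0.3199 = 20 / 17.48 = 1.144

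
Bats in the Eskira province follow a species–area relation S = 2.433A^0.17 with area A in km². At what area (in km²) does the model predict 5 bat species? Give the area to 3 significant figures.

69.2 km²

5 = 2.433 × A^0.17  ⇒  A^0.17 = 5/2.433 = 2.055
ln A = ln(2.055) / 0.17 = 0.7203 / 0.17 = 4.2371
A = e^4.2371 ≈ 69.21 km²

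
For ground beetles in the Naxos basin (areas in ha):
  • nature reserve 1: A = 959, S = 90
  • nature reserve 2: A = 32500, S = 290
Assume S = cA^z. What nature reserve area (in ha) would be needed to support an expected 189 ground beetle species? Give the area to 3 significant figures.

8950 ha

z = ln(290/90) / ln(32500/959) = 1.1701 / 3.5231 = 0.3321
c = 90 / 959^0.3321 = 90 / 9.779 = 9.203
A = (189/9.203)^(1/0.3321) ⇒ ln A = ln(20.54)/0.3321 = 9.0999
A = e^9.0999 ≈ 8954 ha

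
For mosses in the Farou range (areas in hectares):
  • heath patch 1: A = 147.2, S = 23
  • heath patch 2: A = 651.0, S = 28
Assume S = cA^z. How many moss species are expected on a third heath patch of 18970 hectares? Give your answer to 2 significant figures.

44

z = ln(28/23) / ln(651/147.2) = 0.1967 / 1.4867 = 0.1323
c = 23 / 147.2^0.1323 = 23 / 1.936 = 11.88
S₃ = 11.88 × 18970^0.1323 = 11.88 × 3.682 ≈ 43.74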